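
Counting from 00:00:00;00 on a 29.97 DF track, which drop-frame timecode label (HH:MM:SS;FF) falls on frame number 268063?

02:29:04;13

Ten DF minutes hold 17982 frames, so frame 268063 lies in block 14 (frames 251748–269729) with 16315 frames into that block.
The block's first minute is 1800 frames and the rest 1798 each; 16315 frames reaches minute 9, so 14 × 18 + 9 × 2 = 270 labels have been skipped so far.
Adding those back, label number 268063 + 270 = 268333 at 30 labels/s is 8944 s + 13 f = 2 h 29 min 4 s frame 13, i.e. 02:29:04;13.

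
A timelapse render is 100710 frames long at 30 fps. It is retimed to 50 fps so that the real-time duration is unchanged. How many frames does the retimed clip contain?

Target frames = source frames × (target rate / source rate) = 100710 × (50)/(30) = 100710 × 5/3 = 167850.

167850 frames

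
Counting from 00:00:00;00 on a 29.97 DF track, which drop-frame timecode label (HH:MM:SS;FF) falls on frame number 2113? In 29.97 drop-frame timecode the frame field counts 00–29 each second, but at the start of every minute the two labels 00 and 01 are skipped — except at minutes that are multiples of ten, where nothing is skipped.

Each 10-minute DF block holds 10 × 60 × 30 − 9 × 2 = 17982 frames. 2113 ÷ 17982 → 0 full blocks, remainder 2113.
Within the partial block the first minute is 1800 frames and each further minute 1798, so 1 further minute boundary passed. Total skipped labels = 18 × 0 + 2 × 1 = 2.
Non-drop label index = 2113 + 2 = 2115; at 30 labels/s that is 00:01:10:15, i.e. DF 00:01:10;15.

00:01:10;15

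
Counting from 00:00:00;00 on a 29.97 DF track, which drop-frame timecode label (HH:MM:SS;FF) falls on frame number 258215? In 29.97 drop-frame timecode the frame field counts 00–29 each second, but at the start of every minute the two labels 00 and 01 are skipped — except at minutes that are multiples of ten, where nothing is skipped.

Each 10-minute DF block holds 10 × 60 × 30 − 9 × 2 = 17982 frames. 258215 ÷ 17982 → 14 full blocks, remainder 6467.
Within the partial block the first minute is 1800 frames and each further minute 1798, so 3 further minute boundaries passed. Total skipped labels = 18 × 14 + 2 × 3 = 258.
Non-drop label index = 258215 + 258 = 258473; at 30 labels/s that is 02:23:35:23, i.e. DF 02:23:35;23.

02:23:35;23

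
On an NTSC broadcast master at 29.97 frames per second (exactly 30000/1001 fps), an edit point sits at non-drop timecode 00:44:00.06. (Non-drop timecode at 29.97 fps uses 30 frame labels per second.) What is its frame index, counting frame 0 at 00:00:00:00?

79206

Total seconds to the label: (0 × 3600 + 44 × 60 + 0) = 2640.
Frame index = 2640 × 30 + 6 = 79206.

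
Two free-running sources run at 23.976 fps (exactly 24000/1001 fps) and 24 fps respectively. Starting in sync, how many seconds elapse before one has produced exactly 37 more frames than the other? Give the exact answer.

The gap grows by |24 − 24000/1001| = 24/1001 frames per second.
Time for a 37-frame gap: 37 ÷ (24/1001) = 37037/24 s.

37037/24 seconds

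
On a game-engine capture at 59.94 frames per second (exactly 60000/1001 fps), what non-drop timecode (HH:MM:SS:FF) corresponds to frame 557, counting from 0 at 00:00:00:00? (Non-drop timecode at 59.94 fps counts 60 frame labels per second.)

557 ÷ 60 = 9 full seconds, remainder 17 frames.
9 s = 0 h 0 min 9 s.
Timecode: 00:00:09:17.

00:00:09:17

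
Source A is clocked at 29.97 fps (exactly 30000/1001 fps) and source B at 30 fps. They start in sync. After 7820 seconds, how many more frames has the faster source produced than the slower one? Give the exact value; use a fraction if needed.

A emits 30000/1001 × 7820 = 234600000/1001 frames; B emits 30 × 7820 = 234600.
Difference = 234600/1001 frames (≈ 234.3656); B is ahead of A.

234600/1001 frames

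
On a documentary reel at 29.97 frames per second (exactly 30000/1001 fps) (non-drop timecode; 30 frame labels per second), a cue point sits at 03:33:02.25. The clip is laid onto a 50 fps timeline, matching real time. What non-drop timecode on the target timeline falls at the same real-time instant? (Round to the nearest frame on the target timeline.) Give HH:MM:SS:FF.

Source frame index: (3×3600 + 33×60 + 2) × 30 + 25 = 383485.
Real time: 383485 / (30000/1001) = 76773697/6000 s.
Target frame: (76773697/6000) × (50) = 76773697/120 ≈ 639780.808 → 639781.
At 50 labels/s: frame 639781 → 03:33:15:31.

03:33:15:31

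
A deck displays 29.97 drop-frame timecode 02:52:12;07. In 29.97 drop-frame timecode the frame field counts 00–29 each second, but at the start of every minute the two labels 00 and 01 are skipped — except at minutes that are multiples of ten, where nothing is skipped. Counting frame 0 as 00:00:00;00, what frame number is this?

Complete 10-minute blocks: 17, each 17982 frames → 305694.
Remaining 2 whole minutes in the current block: 1800 + 1 × 1798 = 3598 frames.
Within the current minute: 12 × 30 + 7 − 2 = 365 (labels ;00/;01 skipped at this minute). Total = 305694 + 3598 + 365 = 309657.

309657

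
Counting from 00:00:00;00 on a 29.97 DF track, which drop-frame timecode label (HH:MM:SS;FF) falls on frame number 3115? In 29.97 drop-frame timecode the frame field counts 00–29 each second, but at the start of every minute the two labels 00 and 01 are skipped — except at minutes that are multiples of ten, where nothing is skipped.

00:01:43;27

Ten DF minutes hold 17982 frames, so frame 3115 lies in block 0 (frames 0–17981) with 3115 frames into that block.
The block's first minute is 1800 frames and the rest 1798 each; 3115 frames reaches minute 1, so 0 × 18 + 1 × 2 = 2 labels have been skipped so far.
Adding those back, label number 3115 + 2 = 3117 at 30 labels/s is 103 s + 27 f = 0 h 1 min 43 s frame 27, i.e. 00:01:43;27.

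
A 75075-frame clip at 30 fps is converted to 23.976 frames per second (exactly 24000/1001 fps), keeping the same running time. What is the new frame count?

Target frames = source frames × (target rate / source rate) = 75075 × (24000/1001)/(30) = 75075 × 800/1001 = 60000.

60000 frames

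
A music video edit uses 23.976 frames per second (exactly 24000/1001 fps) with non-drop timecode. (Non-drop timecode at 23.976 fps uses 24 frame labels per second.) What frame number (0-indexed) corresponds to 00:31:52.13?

45901

Total seconds to the label: (0 × 3600 + 31 × 60 + 52) = 1912.
Frame index = 1912 × 24 + 13 = 45901.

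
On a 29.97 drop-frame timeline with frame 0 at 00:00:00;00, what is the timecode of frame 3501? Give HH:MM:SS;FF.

Each 10-minute DF block holds 10 × 60 × 30 − 9 × 2 = 17982 frames. 3501 ÷ 17982 → 0 full blocks, remainder 3501.
Within the partial block the first minute is 1800 frames and each further minute 1798, so 1 further minute boundary passed. Total skipped labels = 18 × 0 + 2 × 1 = 2.
Non-drop label index = 3501 + 2 = 3503; at 30 labels/s that is 00:01:56:23, i.e. DF 00:01:56;23.

00:01:56;23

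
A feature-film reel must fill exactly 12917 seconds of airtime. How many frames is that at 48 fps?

Frames = 12917 × 48 = 620016.

620016 frames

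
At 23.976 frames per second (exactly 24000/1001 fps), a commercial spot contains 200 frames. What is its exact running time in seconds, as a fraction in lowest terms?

1001/120 seconds

Running time = 200 ÷ (24000/1001) = 200 × 1001/24000 = 1001/120 s.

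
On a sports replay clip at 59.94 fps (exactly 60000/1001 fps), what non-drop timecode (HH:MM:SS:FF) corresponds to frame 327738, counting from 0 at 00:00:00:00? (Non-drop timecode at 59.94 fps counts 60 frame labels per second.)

327738 ÷ 60 = 5462 full seconds, remainder 18 frames.
5462 s = 1 h 31 min 2 s.
Timecode: 01:31:02:18.

01:31:02:18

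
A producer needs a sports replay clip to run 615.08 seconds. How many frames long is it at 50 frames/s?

Frames = 615.08 × 50 = 30754.

30754 frames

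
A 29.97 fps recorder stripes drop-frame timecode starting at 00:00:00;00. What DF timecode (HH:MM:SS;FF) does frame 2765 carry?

00:01:32;07

Each 10-minute DF block holds 10 × 60 × 30 − 9 × 2 = 17982 frames. 2765 ÷ 17982 → 0 full blocks, remainder 2765.
Within the partial block the first minute is 1800 frames and each further minute 1798, so 1 further minute boundary passed. Total skipped labels = 18 × 0 + 2 × 1 = 2.
Non-drop label index = 2765 + 2 = 2767; at 30 labels/s that is 00:01:32:07, i.e. DF 00:01:32;07.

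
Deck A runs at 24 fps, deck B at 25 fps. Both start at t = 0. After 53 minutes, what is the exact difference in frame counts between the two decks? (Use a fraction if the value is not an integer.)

3180 frames

53 min = 3180 s.
A emits 24 × 3180 = 76320 frames; B emits 25 × 3180 = 79500.
Difference = 3180 frames; B is ahead of A.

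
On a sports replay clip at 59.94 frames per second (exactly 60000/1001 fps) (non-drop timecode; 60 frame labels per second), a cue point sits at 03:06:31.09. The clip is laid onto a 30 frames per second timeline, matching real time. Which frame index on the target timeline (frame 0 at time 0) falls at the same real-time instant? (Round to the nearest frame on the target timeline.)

Source frame index: (3×3600 + 6×60 + 31) × 60 + 9 = 671469.
Real time: 671469 / (60000/1001) = 224046823/20000 s.
Target frame: (224046823/20000) × (30) = 672140469/2000 ≈ 336070.235 → 336070.

frame 336070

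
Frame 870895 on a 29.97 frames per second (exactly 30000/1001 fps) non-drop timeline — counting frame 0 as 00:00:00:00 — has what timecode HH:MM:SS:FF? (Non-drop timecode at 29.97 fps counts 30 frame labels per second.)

870895 ÷ 30 = 29029 full seconds, remainder 25 frames.
29029 s = 8 h 3 min 49 s.
Timecode: 08:03:49:25.

08:03:49:25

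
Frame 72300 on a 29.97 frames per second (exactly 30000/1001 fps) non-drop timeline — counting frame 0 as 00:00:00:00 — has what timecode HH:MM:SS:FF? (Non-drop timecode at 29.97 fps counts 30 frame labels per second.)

72300 ÷ 30 = 2410 full seconds, remainder 0 frames.
2410 s = 0 h 40 min 10 s.
Timecode: 00:40:10:00.

00:40:10:00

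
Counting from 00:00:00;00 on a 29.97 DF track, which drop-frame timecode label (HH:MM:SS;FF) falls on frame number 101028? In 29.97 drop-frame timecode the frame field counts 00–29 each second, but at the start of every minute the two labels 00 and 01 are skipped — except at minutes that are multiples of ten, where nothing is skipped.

00:56:11;00

Each 10-minute DF block holds 10 × 60 × 30 − 9 × 2 = 17982 frames. 101028 ÷ 17982 → 5 full blocks, remainder 11118.
Within the partial block the first minute is 1800 frames and each further minute 1798, so 6 further minute boundaries passed. Total skipped labels = 18 × 5 + 2 × 6 = 102.
Non-drop label index = 101028 + 102 = 101130; at 30 labels/s that is 00:56:11:00, i.e. DF 00:56:11;00.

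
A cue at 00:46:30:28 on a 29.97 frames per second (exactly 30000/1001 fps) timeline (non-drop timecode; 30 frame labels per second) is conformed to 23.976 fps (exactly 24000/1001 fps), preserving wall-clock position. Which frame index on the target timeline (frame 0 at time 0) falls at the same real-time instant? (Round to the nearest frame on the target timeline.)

frame 66982

Source frame index: (0×3600 + 46×60 + 30) × 30 + 28 = 83728.
Real time: 83728 / (30000/1001) = 5238233/1875 s.
Target frame: (5238233/1875) × (24000/1001) = 334912/5 ≈ 66982.400 → 66982.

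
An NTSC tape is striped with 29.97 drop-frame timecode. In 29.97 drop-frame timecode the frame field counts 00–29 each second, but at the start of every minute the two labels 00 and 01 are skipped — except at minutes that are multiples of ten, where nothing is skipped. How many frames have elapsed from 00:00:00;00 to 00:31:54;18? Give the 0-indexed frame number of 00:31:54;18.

As if non-drop at 30 labels/s: (0 × 3600 + 31 × 60 + 54) × 30 + 18 = 57438.
Minute boundaries passed: 31; those not divisible by 10: 31 − 3 = 28; dropped labels = 2 × 28 = 56.
Actual frame index = 57438 − 56 = 57382.

57382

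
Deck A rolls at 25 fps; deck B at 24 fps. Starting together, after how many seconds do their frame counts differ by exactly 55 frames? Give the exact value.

The gap grows by |24 − 25| = 1 frame per second.
Time for a 55-frame gap: 55 ÷ (1) = 55 s.

55 seconds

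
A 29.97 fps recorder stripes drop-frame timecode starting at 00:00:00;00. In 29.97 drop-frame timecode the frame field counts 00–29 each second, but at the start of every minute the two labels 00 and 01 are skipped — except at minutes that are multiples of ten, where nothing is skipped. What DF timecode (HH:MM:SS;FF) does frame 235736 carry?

02:11:05;22

Each 10-minute DF block holds 10 × 60 × 30 − 9 × 2 = 17982 frames. 235736 ÷ 17982 → 13 full blocks, remainder 1970.
Within the partial block the first minute is 1800 frames and each further minute 1798, so 1 further minute boundary passed. Total skipped labels = 18 × 13 + 2 × 1 = 236.
Non-drop label index = 235736 + 236 = 235972; at 30 labels/s that is 02:11:05:22, i.e. DF 02:11:05;22.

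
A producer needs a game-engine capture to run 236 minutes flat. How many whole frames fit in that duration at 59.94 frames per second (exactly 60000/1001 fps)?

848751 frames

236 min = 14160 s.
Frames = 14160 × 60000/1001 = 849600000/1001 ≈ 848751.2488.
Complete frames: 848751.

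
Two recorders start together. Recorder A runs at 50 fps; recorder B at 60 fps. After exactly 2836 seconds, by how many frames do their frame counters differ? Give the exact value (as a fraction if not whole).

A emits 50 × 2836 = 141800 frames; B emits 60 × 2836 = 170160.
Difference = 28360 frames; B is ahead of A.

28360 frames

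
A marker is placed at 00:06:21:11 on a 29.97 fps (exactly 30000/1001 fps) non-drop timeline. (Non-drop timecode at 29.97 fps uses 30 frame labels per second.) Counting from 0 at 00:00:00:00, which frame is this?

Total seconds to the label: (0 × 3600 + 6 × 60 + 21) = 381.
Frame index = 381 × 30 + 11 = 11441.

11441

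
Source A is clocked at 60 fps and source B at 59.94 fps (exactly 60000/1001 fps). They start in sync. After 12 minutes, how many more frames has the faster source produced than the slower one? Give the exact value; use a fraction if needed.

12 min = 720 s.
A emits 60 × 720 = 43200 frames; B emits 60000/1001 × 720 = 43200000/1001.
Difference = 43200/1001 frames (≈ 43.1568); B is behind A.

43200/1001 frames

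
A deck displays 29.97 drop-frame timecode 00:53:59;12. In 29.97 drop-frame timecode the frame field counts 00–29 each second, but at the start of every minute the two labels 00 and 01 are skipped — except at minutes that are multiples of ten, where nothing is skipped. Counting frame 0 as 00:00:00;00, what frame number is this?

As if non-drop at 30 labels/s: (0 × 3600 + 53 × 60 + 59) × 30 + 12 = 97182.
Minute boundaries passed: 53; those not divisible by 10: 53 − 5 = 48; dropped labels = 2 × 48 = 96.
Actual frame index = 97182 − 96 = 97086.

97086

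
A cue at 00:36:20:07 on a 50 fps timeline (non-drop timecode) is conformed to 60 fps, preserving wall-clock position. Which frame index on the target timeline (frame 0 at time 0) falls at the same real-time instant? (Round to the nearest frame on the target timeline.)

frame 130808

Source frame index: (0×3600 + 36×60 + 20) × 50 + 7 = 109007.
Real time: 109007 / (50) = 109007/50 s.
Target frame: (109007/50) × (60) = 654042/5 ≈ 130808.400 → 130808.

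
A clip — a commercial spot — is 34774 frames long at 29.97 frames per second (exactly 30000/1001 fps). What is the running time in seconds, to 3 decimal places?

Running time = 34774 × 1001/30000 = 17404387/15000 s ≈ 1160.292 s.

1160.292 seconds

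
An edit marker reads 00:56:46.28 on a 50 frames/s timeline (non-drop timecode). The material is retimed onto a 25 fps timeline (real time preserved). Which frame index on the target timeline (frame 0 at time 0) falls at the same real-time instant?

Source frame index: (0×3600 + 56×60 + 46) × 50 + 28 = 170328.
Real time: 170328 / (50) = 85164/25 s.
Target frame: (85164/25) × (25) = 85164.

frame 85164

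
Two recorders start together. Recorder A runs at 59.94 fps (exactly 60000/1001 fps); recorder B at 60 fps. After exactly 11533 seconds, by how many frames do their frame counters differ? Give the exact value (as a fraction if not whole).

691980/1001 frames

A emits 60000/1001 × 11533 = 691980000/1001 frames; B emits 60 × 11533 = 691980.
Difference = 691980/1001 frames (≈ 691.2887); B is ahead of A.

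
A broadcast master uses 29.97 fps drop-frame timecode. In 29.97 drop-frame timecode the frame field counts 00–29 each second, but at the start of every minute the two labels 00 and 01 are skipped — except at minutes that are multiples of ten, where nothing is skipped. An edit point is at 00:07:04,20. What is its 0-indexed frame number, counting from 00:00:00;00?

12726

Complete 10-minute blocks: 0, each 17982 frames → 0.
Remaining 7 whole minutes in the current block: 1800 + 6 × 1798 = 12588 frames.
Within the current minute: 4 × 30 + 20 − 2 = 138 (labels ;00/;01 skipped at this minute). Total = 0 + 12588 + 138 = 12726.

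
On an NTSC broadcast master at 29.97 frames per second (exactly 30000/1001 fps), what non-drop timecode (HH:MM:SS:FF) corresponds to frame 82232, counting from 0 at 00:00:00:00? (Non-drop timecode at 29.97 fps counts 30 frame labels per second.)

00:45:41:02

82232 ÷ 30 = 2741 full seconds, remainder 2 frames.
2741 s = 0 h 45 min 41 s.
Timecode: 00:45:41:02.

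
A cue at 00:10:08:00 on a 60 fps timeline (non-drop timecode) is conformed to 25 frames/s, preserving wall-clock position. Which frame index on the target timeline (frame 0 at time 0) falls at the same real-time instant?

frame 15200

Source frame index: (0×3600 + 10×60 + 8) × 60 + 0 = 36480.
Real time: 36480 / (60) = 608 s.
Target frame: (608) × (25) = 15200.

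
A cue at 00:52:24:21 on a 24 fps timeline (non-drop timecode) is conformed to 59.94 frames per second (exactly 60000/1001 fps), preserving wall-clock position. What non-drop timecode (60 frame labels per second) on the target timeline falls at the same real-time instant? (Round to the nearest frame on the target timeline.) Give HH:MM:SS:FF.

00:52:21:44

Source frame index: (0×3600 + 52×60 + 24) × 24 + 21 = 75477.
Real time: 75477 / (24) = 25159/8 s.
Target frame: (25159/8) × (60000/1001) = 188692500/1001 ≈ 188503.996 → 188504.
At 60 labels/s: frame 188504 → 00:52:21:44.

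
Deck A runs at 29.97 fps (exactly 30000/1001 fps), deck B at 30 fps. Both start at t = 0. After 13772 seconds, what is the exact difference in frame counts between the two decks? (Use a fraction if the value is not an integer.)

37560/91 frames

A emits 30000/1001 × 13772 = 37560000/91 frames; B emits 30 × 13772 = 413160.
Difference = 37560/91 frames (≈ 412.7473); B is ahead of A.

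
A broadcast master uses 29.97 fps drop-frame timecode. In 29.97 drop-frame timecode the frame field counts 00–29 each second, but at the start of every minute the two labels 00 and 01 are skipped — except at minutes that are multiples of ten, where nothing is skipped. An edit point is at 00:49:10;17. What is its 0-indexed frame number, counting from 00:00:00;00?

Complete 10-minute blocks: 4, each 17982 frames → 71928.
Remaining 9 whole minutes in the current block: 1800 + 8 × 1798 = 16184 frames.
Within the current minute: 10 × 30 + 17 − 2 = 315 (labels ;00/;01 skipped at this minute). Total = 71928 + 16184 + 315 = 88427.

88427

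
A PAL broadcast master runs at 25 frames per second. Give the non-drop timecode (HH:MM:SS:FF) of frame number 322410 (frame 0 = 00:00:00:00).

03:34:56:10

322410 ÷ 25 = 12896 full seconds, remainder 10 frames.
12896 s = 3 h 34 min 56 s.
Timecode: 03:34:56:10.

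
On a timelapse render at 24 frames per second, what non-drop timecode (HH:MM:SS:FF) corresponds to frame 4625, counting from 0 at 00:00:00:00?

4625 ÷ 24 = 192 full seconds, remainder 17 frames.
192 s = 0 h 3 min 12 s.
Timecode: 00:03:12:17.

00:03:12:17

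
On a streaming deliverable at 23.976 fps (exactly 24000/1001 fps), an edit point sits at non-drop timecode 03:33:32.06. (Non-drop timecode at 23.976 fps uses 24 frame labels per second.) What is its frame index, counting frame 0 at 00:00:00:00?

307494

Total seconds to the label: (3 × 3600 + 33 × 60 + 32) = 12812.
Frame index = 12812 × 24 + 6 = 307494.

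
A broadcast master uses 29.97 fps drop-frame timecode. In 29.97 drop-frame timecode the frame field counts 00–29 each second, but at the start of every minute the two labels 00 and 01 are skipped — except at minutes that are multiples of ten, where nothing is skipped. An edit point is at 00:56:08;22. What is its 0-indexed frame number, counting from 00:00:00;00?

100960

Complete 10-minute blocks: 5, each 17982 frames → 89910.
Remaining 6 whole minutes in the current block: 1800 + 5 × 1798 = 10790 frames.
Within the current minute: 8 × 30 + 22 − 2 = 260 (labels ;00/;01 skipped at this minute). Total = 89910 + 10790 + 260 = 100960.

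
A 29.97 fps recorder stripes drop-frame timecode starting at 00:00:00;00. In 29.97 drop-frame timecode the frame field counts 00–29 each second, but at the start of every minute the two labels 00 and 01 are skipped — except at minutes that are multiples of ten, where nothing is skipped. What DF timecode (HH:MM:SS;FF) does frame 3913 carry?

00:02:10;17

Ten DF minutes hold 17982 frames, so frame 3913 lies in block 0 (frames 0–17981) with 3913 frames into that block.
The block's first minute is 1800 frames and the rest 1798 each; 3913 frames reaches minute 2, so 0 × 18 + 2 × 2 = 4 labels have been skipped so far.
Adding those back, label number 3913 + 4 = 3917 at 30 labels/s is 130 s + 17 f = 0 h 2 min 10 s frame 17, i.e. 00:02:10;17.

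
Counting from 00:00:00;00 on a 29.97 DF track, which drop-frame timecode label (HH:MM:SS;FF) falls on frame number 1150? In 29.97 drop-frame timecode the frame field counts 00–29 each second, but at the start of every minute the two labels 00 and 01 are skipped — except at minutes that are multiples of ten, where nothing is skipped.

00:00:38;10

Each 10-minute DF block holds 10 × 60 × 30 − 9 × 2 = 17982 frames. 1150 ÷ 17982 → 0 full blocks, remainder 1150.
Within the partial block the first minute is 1800 frames and each further minute 1798, so 0 further minute boundaries passed. Total skipped labels = 18 × 0 + 2 × 0 = 0.
Non-drop label index = 1150 + 0 = 1150; at 30 labels/s that is 00:00:38:10, i.e. DF 00:00:38;10.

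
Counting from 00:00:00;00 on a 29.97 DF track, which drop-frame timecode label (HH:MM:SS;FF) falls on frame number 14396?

Ten DF minutes hold 17982 frames, so frame 14396 lies in block 0 (frames 0–17981) with 14396 frames into that block.
The block's first minute is 1800 frames and the rest 1798 each; 14396 frames reaches minute 8, so 0 × 18 + 8 × 2 = 16 labels have been skipped so far.
Adding those back, label number 14396 + 16 = 14412 at 30 labels/s is 480 s + 12 f = 0 h 8 min 0 s frame 12, i.e. 00:08:00;12.

00:08:00;12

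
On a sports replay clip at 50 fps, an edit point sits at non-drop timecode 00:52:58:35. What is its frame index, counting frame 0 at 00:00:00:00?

Total seconds to the label: (0 × 3600 + 52 × 60 + 58) = 3178.
Frame index = 3178 × 50 + 35 = 158935.

frame 158935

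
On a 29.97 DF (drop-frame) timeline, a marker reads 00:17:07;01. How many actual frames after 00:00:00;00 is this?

30779

As if non-drop at 30 labels/s: (0 × 3600 + 17 × 60 + 7) × 30 + 1 = 30811.
Minute boundaries passed: 17; those not divisible by 10: 17 − 1 = 16; dropped labels = 2 × 16 = 32.
Actual frame index = 30811 − 32 = 30779.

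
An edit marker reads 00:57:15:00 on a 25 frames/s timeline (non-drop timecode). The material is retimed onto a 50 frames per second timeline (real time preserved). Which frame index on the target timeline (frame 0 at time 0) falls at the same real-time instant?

frame 171750

Source frame index: (0×3600 + 57×60 + 15) × 25 + 0 = 85875.
Real time: 85875 / (25) = 3435 s.
Target frame: (3435) × (50) = 171750.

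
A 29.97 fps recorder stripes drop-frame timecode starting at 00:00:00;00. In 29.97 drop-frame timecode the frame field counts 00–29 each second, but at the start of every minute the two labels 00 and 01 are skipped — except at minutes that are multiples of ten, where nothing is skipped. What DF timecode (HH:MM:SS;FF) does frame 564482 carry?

05:13:54;26

Each 10-minute DF block holds 10 × 60 × 30 − 9 × 2 = 17982 frames. 564482 ÷ 17982 → 31 full blocks, remainder 7040.
Within the partial block the first minute is 1800 frames and each further minute 1798, so 3 further minute boundaries passed. Total skipped labels = 18 × 31 + 2 × 3 = 564.
Non-drop label index = 564482 + 564 = 565046; at 30 labels/s that is 05:13:54:26, i.e. DF 05:13:54;26.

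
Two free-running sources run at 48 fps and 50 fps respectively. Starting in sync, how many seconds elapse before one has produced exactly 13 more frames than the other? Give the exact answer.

6.5 seconds

The gap grows by |50 − 48| = 2 frames per second.
Time for a 13-frame gap: 13 ÷ (2) = 6.5 s.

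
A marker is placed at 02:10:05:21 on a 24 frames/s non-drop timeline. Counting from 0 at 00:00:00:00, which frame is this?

Total seconds to the label: (2 × 3600 + 10 × 60 + 5) = 7805.
Frame index = 7805 × 24 + 21 = 187341.

frame 187341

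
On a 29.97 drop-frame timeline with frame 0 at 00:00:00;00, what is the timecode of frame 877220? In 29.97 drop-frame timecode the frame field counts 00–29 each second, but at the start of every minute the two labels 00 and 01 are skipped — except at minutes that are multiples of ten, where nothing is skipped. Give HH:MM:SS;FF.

Ten DF minutes hold 17982 frames, so frame 877220 lies in block 48 (frames 863136–881117) with 14084 frames into that block.
The block's first minute is 1800 frames and the rest 1798 each; 14084 frames reaches minute 7, so 48 × 18 + 7 × 2 = 878 labels have been skipped so far.
Adding those back, label number 877220 + 878 = 878098 at 30 labels/s is 29269 s + 28 f = 8 h 7 min 49 s frame 28, i.e. 08:07:49;28.

08:07:49;28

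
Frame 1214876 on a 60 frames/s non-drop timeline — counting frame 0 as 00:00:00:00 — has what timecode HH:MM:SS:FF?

05:37:27:56

1214876 ÷ 60 = 20247 full seconds, remainder 56 frames.
20247 s = 5 h 37 min 27 s.
Timecode: 05:37:27:56.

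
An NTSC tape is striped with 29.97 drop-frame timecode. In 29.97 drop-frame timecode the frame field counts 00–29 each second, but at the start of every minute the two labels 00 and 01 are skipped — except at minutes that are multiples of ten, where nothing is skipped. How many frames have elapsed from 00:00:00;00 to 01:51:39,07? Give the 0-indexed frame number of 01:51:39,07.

200777

Complete 10-minute blocks: 11, each 17982 frames → 197802.
Remaining 1 whole minute in the current block: 1800 + 0 × 1798 = 1800 frames.
Within the current minute: 39 × 30 + 7 − 2 = 1175 (labels ;00/;01 skipped at this minute). Total = 197802 + 1800 + 1175 = 200777.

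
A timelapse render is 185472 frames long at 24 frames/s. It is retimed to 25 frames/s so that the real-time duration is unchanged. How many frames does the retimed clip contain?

Target frames = source frames × (target rate / source rate) = 185472 × (25)/(24) = 185472 × 25/24 = 193200.

193200 frames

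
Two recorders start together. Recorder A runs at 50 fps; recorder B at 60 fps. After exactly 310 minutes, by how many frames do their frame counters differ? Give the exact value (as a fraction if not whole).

310 min = 18600 s.
A emits 50 × 18600 = 930000 frames; B emits 60 × 18600 = 1116000.
Difference = 186000 frames; B is ahead of A.

186000 frames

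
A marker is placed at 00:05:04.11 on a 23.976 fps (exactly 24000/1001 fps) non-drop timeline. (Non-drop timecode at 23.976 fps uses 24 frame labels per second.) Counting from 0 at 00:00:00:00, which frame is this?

frame 7307

Total seconds to the label: (0 × 3600 + 5 × 60 + 4) = 304.
Frame index = 304 × 24 + 11 = 7307.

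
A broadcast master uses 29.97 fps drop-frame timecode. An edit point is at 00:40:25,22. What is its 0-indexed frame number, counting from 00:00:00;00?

Complete 10-minute blocks: 4, each 17982 frames → 71928.
Remaining 0 whole minutes in the current block: 0 frames.
Within the current minute: 25 × 30 + 22 = 772. Total = 71928 + 0 + 772 = 72700.

72700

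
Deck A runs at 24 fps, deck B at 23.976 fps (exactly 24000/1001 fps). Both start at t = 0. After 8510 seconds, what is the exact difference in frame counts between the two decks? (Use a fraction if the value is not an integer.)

204240/1001 frames

A emits 24 × 8510 = 204240 frames; B emits 24000/1001 × 8510 = 204240000/1001.
Difference = 204240/1001 frames (≈ 204.0360); B is behind A.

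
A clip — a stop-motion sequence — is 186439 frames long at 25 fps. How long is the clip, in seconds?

Running time = 186439 / (25) = 7457.56 s.

7457.56 seconds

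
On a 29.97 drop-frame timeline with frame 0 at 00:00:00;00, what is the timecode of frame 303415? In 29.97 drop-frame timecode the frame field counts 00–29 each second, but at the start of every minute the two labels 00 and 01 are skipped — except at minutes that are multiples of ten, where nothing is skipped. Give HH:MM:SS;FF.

Ten DF minutes hold 17982 frames, so frame 303415 lies in block 16 (frames 287712–305693) with 15703 frames into that block.
The block's first minute is 1800 frames and the rest 1798 each; 15703 frames reaches minute 8, so 16 × 18 + 8 × 2 = 304 labels have been skipped so far.
Adding those back, label number 303415 + 304 = 303719 at 30 labels/s is 10123 s + 29 f = 2 h 48 min 43 s frame 29, i.e. 02:48:43;29.

02:48:43;29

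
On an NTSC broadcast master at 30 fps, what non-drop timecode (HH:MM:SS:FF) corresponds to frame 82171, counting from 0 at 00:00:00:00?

82171 ÷ 30 = 2739 full seconds, remainder 1 frame.
2739 s = 0 h 45 min 39 s.
Timecode: 00:45:39:01.

00:45:39:01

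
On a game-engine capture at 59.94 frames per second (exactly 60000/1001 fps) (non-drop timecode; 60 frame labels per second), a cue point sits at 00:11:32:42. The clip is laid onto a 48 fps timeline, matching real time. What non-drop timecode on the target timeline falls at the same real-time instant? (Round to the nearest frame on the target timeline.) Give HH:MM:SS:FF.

00:11:33:19

Source frame index: (0×3600 + 11×60 + 32) × 60 + 42 = 41562.
Real time: 41562 / (60000/1001) = 6933927/10000 s.
Target frame: (6933927/10000) × (48) = 20801781/625 ≈ 33282.850 → 33283.
At 48 labels/s: frame 33283 → 00:11:33:19.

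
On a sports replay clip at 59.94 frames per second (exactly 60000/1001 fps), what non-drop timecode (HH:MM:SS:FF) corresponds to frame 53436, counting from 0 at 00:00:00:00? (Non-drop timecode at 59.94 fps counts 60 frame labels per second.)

00:14:50:36

53436 ÷ 60 = 890 full seconds, remainder 36 frames.
890 s = 0 h 14 min 50 s.
Timecode: 00:14:50:36.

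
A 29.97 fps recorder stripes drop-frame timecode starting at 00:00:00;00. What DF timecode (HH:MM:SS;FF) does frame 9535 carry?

00:05:18;05

Each 10-minute DF block holds 10 × 60 × 30 − 9 × 2 = 17982 frames. 9535 ÷ 17982 → 0 full blocks, remainder 9535.
Within the partial block the first minute is 1800 frames and each further minute 1798, so 5 further minute boundaries passed. Total skipped labels = 18 × 0 + 2 × 5 = 10.
Non-drop label index = 9535 + 10 = 9545; at 30 labels/s that is 00:05:18:05, i.e. DF 00:05:18;05.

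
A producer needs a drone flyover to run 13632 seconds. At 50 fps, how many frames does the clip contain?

Frames = 13632 × 50 = 681600.

681600 frames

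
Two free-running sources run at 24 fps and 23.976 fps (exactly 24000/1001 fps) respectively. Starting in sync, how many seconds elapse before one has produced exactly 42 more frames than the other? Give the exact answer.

The gap grows by |24000/1001 − 24| = 24/1001 frames per second.
Time for a 42-frame gap: 42 ÷ (24/1001) = 1751.75 s.

1751.75 seconds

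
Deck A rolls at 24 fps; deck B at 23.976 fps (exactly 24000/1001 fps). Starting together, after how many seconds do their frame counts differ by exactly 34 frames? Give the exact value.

17017/12 seconds

The gap grows by |24000/1001 − 24| = 24/1001 frames per second.
Time for a 34-frame gap: 34 ÷ (24/1001) = 17017/12 s.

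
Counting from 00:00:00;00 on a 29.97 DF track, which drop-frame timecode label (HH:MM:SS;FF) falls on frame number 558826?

05:10:46;04

Ten DF minutes hold 17982 frames, so frame 558826 lies in block 31 (frames 557442–575423) with 1384 frames into that block.
The block's first minute is 1800 frames and the rest 1798 each; 1384 frames reaches minute 0, so 31 × 18 + 0 × 2 = 558 labels have been skipped so far.
Adding those back, label number 558826 + 558 = 559384 at 30 labels/s is 18646 s + 4 f = 5 h 10 min 46 s frame 4, i.e. 05:10:46;04.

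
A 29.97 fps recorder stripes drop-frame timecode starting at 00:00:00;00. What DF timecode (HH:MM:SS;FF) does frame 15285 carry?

Each 10-minute DF block holds 10 × 60 × 30 − 9 × 2 = 17982 frames. 15285 ÷ 17982 → 0 full blocks, remainder 15285.
Within the partial block the first minute is 1800 frames and each further minute 1798, so 8 further minute boundaries passed. Total skipped labels = 18 × 0 + 2 × 8 = 16.
Non-drop label index = 15285 + 16 = 15301; at 30 labels/s that is 00:08:30:01, i.e. DF 00:08:30;01.

00:08:30;01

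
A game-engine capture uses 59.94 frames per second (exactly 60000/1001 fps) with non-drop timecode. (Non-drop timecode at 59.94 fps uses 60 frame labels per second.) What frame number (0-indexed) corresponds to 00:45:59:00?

Total seconds to the label: (0 × 3600 + 45 × 60 + 59) = 2759.
Frame index = 2759 × 60 + 0 = 165540.

165540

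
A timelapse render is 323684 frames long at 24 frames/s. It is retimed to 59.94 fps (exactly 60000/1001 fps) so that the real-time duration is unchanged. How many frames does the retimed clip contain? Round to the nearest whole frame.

808402 frames

Frames at target rate = 323684 × (60000/1001) / (24) = 809210000/1001 ≈ 808401.598.
Nearest whole frame: 808402.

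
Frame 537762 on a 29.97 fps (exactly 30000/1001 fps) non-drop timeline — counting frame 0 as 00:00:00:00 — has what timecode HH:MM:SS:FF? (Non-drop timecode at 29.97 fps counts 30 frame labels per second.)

04:58:45:12

537762 ÷ 30 = 17925 full seconds, remainder 12 frames.
17925 s = 4 h 58 min 45 s.
Timecode: 04:58:45:12.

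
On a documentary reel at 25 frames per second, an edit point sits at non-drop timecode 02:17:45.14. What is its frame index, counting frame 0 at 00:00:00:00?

Total seconds to the label: (2 × 3600 + 17 × 60 + 45) = 8265.
Frame index = 8265 × 25 + 14 = 206639.

frame 206639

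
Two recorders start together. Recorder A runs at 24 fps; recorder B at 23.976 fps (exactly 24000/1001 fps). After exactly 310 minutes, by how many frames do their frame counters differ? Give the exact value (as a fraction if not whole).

446400/1001 frames

310 min = 18600 s.
A emits 24 × 18600 = 446400 frames; B emits 24000/1001 × 18600 = 446400000/1001.
Difference = 446400/1001 frames (≈ 445.9540); B is behind A.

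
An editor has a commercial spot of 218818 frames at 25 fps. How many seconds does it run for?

8752.72 seconds

Running time = 218818 / (25) = 8752.72 s.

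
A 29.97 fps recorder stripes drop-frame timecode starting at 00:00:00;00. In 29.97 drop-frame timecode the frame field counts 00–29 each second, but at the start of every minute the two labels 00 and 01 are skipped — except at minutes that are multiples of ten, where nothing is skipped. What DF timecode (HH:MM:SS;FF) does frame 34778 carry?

Ten DF minutes hold 17982 frames, so frame 34778 lies in block 1 (frames 17982–35963) with 16796 frames into that block.
The block's first minute is 1800 frames and the rest 1798 each; 16796 frames reaches minute 9, so 1 × 18 + 9 × 2 = 36 labels have been skipped so far.
Adding those back, label number 34778 + 36 = 34814 at 30 labels/s is 1160 s + 14 f = 0 h 19 min 20 s frame 14, i.e. 00:19:20;14.

00:19:20;14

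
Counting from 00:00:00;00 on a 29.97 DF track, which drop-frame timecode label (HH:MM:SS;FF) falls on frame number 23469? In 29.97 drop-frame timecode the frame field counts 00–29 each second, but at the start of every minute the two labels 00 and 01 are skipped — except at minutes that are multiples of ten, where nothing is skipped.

Each 10-minute DF block holds 10 × 60 × 30 − 9 × 2 = 17982 frames. 23469 ÷ 17982 → 1 full block, remainder 5487.
Within the partial block the first minute is 1800 frames and each further minute 1798, so 3 further minute boundaries passed. Total skipped labels = 18 × 1 + 2 × 3 = 24.
Non-drop label index = 23469 + 24 = 23493; at 30 labels/s that is 00:13:03:03, i.e. DF 00:13:03;03.

00:13:03;03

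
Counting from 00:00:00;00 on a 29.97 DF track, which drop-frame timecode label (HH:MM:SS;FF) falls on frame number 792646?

07:20:47;28

Each 10-minute DF block holds 10 × 60 × 30 − 9 × 2 = 17982 frames. 792646 ÷ 17982 → 44 full blocks, remainder 1438.
Within the partial block the first minute is 1800 frames and each further minute 1798, so 0 further minute boundaries passed. Total skipped labels = 18 × 44 + 2 × 0 = 792.
Non-drop label index = 792646 + 792 = 793438; at 30 labels/s that is 07:20:47:28, i.e. DF 07:20:47;28.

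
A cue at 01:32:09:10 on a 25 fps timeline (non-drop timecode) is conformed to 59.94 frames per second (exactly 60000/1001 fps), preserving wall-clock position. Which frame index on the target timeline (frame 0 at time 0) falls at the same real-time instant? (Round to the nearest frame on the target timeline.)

frame 331433

Source frame index: (1×3600 + 32×60 + 9) × 25 + 10 = 138235.
Real time: 138235 / (25) = 27647/5 s.
Target frame: (27647/5) × (60000/1001) = 331764000/1001 ≈ 331432.567 → 331433.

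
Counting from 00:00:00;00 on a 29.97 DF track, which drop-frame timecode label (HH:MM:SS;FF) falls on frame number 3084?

00:01:42;26

Ten DF minutes hold 17982 frames, so frame 3084 lies in block 0 (frames 0–17981) with 3084 frames into that block.
The block's first minute is 1800 frames and the rest 1798 each; 3084 frames reaches minute 1, so 0 × 18 + 1 × 2 = 2 labels have been skipped so far.
Adding those back, label number 3084 + 2 = 3086 at 30 labels/s is 102 s + 26 f = 0 h 1 min 42 s frame 26, i.e. 00:01:42;26.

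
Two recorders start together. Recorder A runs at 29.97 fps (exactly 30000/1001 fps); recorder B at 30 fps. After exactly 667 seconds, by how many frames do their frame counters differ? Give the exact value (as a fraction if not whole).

20010/1001 frames

A emits 30000/1001 × 667 = 20010000/1001 frames; B emits 30 × 667 = 20010.
Difference = 20010/1001 frames (≈ 19.9900); B is ahead of A.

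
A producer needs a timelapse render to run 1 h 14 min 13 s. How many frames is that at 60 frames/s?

267180 frames

1 h 14 min 13 s = 4453 s.
Frames = 4453 × 60 = 267180.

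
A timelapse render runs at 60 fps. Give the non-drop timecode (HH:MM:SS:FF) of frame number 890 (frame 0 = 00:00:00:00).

890 ÷ 60 = 14 full seconds, remainder 50 frames.
14 s = 0 h 0 min 14 s.
Timecode: 00:00:14:50.

00:00:14:50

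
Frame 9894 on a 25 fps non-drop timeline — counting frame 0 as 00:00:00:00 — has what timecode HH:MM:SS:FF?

00:06:35:19

9894 ÷ 25 = 395 full seconds, remainder 19 frames.
395 s = 0 h 6 min 35 s.
Timecode: 00:06:35:19.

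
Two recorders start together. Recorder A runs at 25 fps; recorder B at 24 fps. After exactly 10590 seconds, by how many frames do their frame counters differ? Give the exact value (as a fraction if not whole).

10590 frames

A emits 25 × 10590 = 264750 frames; B emits 24 × 10590 = 254160.
Difference = 10590 frames; B is behind A.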